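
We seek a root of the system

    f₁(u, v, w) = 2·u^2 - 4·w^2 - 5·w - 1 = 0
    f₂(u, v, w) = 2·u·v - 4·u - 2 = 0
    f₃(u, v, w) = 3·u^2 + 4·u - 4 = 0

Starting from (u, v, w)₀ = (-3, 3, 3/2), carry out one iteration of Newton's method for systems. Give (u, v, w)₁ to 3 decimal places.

At (-3, 3, 3/2): F = (0.500, -8.000, 11.000).
Jacobian J = [[4·u, 0, -8·w - 5], [2·v - 4, 2·u, 0], [6·u + 4, 0, 0]].
At the point, J = [[-12.000, 0.000, -17.000], [2.000, -6.000, 0.000], [-14.000, 0.000, 0.000]] (det J = 1428.000).
Solving J·Δ = −F gives Δ = (0.786, -1.071, -0.525).
Then the next iterate is (u, v, w)₁ = (-2.214, 1.929, 0.975).

(-2.214, 1.929, 0.975)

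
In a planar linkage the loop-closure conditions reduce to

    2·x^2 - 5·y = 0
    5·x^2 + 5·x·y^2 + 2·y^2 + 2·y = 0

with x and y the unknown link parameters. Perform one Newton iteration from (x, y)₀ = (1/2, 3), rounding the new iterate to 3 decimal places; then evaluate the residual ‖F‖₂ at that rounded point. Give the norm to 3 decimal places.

At (1/2, 3): F = (-14.500, 47.750).
Jacobian J = [[4·x, -5], [10·x + 5·y^2, 10·x·y + 4·y + 2]].
At the point, J = [[2.000, -5.000], [50.000, 29.000]] (det J = 308.000).
Solving J·Δ = −F gives Δ = (0.590, -2.664).
Then the next iterate is (x, y)₁ = (1.090, 0.336).
Re-evaluating at (1.090, 0.336): F = (0.69620, 7.45358), so ‖F‖₂ = 7.486.

7.486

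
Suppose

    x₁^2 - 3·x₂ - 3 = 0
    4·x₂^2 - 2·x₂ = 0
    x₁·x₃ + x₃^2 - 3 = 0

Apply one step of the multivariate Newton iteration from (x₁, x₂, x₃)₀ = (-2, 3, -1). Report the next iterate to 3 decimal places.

At (-2, 3, -1): F = (-8.000, 30.000, 0.000).
Jacobian J = [[2·x₁, -3, 0], [0, 8·x₂ - 2, 0], [x₃, 0, x₁ + 2·x₃]].
At the point, J = [[-4.000, -3.000, 0.000], [0.000, 22.000, 0.000], [-1.000, 0.000, -4.000]] (det J = 352.000).
Solving J·Δ = −F gives Δ = (-0.977, -1.364, 0.244).
Then the next iterate is (x₁, x₂, x₃)₁ = (-2.977, 1.636, -0.756).

(-2.977, 1.636, -0.756)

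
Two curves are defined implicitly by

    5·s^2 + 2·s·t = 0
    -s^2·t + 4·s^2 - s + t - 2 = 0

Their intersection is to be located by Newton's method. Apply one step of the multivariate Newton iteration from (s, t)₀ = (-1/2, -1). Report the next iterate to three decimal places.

At (-1/2, -1): F = (2.250, -1.250).
Jacobian J = [[10·s + 2·t, 2·s], [-2·s·t + 8·s - 1, -s^2 + 1]].
At the point, J = [[-7.000, -1.000], [-6.000, 0.750]] (det J = -11.250).
Solving J·Δ = −F gives Δ = (0.039, 1.978).
Then the next iterate is (s, t)₁ = (-0.461, 0.978).

(-0.461, 0.978)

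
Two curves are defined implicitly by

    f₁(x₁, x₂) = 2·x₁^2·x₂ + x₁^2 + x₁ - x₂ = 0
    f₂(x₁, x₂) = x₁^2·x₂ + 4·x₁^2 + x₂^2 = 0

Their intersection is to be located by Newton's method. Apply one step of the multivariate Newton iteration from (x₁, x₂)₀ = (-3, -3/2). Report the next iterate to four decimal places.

(-1.3851, -1.5878)

At (-3, -3/2): F = (-19.5000, 24.7500).
Jacobian J = [[4·x₁·x₂ + 2·x₁ + 1, 2·x₁^2 - 1], [2·x₁·x₂ + 8·x₁, x₁^2 + 2·x₂]].
At the point, J = [[13.0000, 17.0000], [-15.0000, 6.0000]] (det J = 333.0000).
Solving J·Δ = −F gives Δ = (1.6149, -0.0878).
Then the next iterate is (x₁, x₂)₁ = (-1.3851, -1.5878).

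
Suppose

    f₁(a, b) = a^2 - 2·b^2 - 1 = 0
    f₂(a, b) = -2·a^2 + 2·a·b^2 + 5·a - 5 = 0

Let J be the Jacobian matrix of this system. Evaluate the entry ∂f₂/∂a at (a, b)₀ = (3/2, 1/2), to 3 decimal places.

∂f₂/∂a = -4·a + 2·b^2 + 5.
At (3/2, 1/2) this is -0.500.

-0.500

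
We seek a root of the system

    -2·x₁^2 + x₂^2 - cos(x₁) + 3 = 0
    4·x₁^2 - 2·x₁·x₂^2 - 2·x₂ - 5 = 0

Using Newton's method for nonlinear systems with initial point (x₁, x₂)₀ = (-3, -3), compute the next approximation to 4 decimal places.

At (-3, -3): F = (-5.010008, 91.0000).
Jacobian J = [[-4·x₁ + sin(x₁), 2·x₂], [8·x₁ - 2·x₂^2, -4·x₁·x₂ - 2]].
At the point, J = [[11.858880, -6.0000], [-42.0000, -38.0000]] (det J = -702.637440).
Solving J·Δ = −F gives Δ = (1.0480, 1.2364).
Then the next iterate is (x₁, x₂)₁ = (-1.9520, -1.7636).

(-1.9520, -1.7636)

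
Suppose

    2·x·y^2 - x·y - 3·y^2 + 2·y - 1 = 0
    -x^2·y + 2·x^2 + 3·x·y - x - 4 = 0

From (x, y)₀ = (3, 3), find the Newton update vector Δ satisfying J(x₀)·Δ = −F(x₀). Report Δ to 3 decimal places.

(-5.500, 3.500)

At (3, 3): F = (23.000, 11.000).
Jacobian J = [[2·y^2 - y, 4·x·y - x - 6·y + 2], [-2·x·y + 4·x + 3·y - 1, -x^2 + 3·x]].
At the point, J = [[15.000, 17.000], [2.000, 0.000]] (det J = -34.000).
Solving J·Δ = −F gives Δ = (-5.500, 3.500).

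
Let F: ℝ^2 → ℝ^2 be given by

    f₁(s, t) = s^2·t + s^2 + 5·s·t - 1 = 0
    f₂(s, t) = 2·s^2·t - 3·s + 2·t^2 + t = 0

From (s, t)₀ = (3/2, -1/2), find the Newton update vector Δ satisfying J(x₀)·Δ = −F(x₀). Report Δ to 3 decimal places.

At (3/2, -1/2): F = (-3.625, -6.750).
Jacobian J = [[2·s·t + 2·s + 5·t, s^2 + 5·s], [4·s·t - 3, 2·s^2 + 4·t + 1]].
At the point, J = [[-1.000, 9.750], [-6.000, 3.500]] (det J = 55.000).
Solving J·Δ = −F gives Δ = (-0.966, 0.273).

(-0.966, 0.273)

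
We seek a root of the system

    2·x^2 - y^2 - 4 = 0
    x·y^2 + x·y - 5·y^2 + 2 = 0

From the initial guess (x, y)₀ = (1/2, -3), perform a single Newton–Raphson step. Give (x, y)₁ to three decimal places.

At (1/2, -3): F = (-12.500, -40.000).
Jacobian J = [[4·x, -2·y], [y^2 + y, 2·x·y + x - 10·y]].
At the point, J = [[2.000, 6.000], [6.000, 27.500]] (det J = 19.000).
Solving J·Δ = −F gives Δ = (5.461, 0.263).
Then the next iterate is (x, y)₁ = (5.961, -2.737).

(5.961, -2.737)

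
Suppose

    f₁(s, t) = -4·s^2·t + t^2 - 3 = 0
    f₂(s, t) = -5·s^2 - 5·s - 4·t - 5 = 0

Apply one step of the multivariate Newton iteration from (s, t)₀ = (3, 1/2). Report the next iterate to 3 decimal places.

At (3, 1/2): F = (-20.750, -67.000).
Jacobian J = [[-8·s·t, -4·s^2 + 2·t], [-10·s - 5, -4]].
At the point, J = [[-12.000, -35.000], [-35.000, -4.000]] (det J = -1177.000).
Solving J·Δ = −F gives Δ = (-1.922, 0.066).
Then the next iterate is (s, t)₁ = (1.078, 0.566).

(1.078, 0.566)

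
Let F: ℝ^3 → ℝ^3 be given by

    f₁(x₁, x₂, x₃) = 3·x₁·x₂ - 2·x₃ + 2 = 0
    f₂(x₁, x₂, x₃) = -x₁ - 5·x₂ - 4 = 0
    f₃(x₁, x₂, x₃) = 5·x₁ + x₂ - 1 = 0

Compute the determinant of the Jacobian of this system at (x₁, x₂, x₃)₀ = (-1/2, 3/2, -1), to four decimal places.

-48.0000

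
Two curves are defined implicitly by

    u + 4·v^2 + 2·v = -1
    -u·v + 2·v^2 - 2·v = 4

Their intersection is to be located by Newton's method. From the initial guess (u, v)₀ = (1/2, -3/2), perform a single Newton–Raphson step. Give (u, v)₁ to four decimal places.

(3.7692, -0.4231)

At (1/2, -3/2): F = (7.5000, 4.2500).
Jacobian J = [[1, 8·v + 2], [-v, -u + 4·v - 2]].
At the point, J = [[1.0000, -10.0000], [1.5000, -8.5000]] (det J = 6.5000).
Solving J·Δ = −F gives Δ = (3.2692, 1.0769).
Then the next iterate is (u, v)₁ = (3.7692, -0.4231).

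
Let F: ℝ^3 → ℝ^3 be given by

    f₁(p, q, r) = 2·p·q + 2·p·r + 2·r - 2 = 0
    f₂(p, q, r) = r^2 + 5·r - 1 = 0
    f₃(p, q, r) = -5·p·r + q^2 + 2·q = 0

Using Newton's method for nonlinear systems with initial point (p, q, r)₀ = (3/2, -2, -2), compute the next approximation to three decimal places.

At (3/2, -2, -2): F = (-18.000, -7.000, 15.000).
Jacobian J = [[2·q + 2·r, 2·p, 2·p + 2], [0, 0, 2·r + 5], [-5·r, 2·q + 2, -5·p]].
At the point, J = [[-8.000, 3.000, 5.000], [0.000, 0.000, 1.000], [10.000, -2.000, -7.500]] (det J = 14.000).
Solving J·Δ = −F gives Δ = (5.607, 9.286, 7.000).
Then the next iterate is (p, q, r)₁ = (7.107, 7.286, 5.000).

(7.107, 7.286, 5.000)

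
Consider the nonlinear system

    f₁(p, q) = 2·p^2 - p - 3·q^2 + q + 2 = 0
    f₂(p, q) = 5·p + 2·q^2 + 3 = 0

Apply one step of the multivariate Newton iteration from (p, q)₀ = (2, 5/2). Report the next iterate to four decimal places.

At (2, 5/2): F = (-8.2500, 25.5000).
Jacobian J = [[4·p - 1, -6·q + 1], [5, 4·q]].
At the point, J = [[7.0000, -14.0000], [5.0000, 10.0000]] (det J = 140.0000).
Solving J·Δ = −F gives Δ = (-1.9607, -1.5696).
Then the next iterate is (p, q)₁ = (0.0393, 0.9304).

(0.0393, 0.9304)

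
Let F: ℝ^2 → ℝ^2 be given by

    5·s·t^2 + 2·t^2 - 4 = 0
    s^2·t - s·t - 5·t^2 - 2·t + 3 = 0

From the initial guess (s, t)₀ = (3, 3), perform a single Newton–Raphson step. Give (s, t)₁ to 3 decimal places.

At (3, 3): F = (149.000, -30.000).
Jacobian J = [[5·t^2, 10·s·t + 4·t], [2·s·t - t, s^2 - s - 10·t - 2]].
At the point, J = [[45.000, 102.000], [15.000, -26.000]] (det J = -2700.000).
Solving J·Δ = −F gives Δ = (-0.301, -1.328).
Then the next iterate is (s, t)₁ = (2.699, 1.672).

(2.699, 1.672)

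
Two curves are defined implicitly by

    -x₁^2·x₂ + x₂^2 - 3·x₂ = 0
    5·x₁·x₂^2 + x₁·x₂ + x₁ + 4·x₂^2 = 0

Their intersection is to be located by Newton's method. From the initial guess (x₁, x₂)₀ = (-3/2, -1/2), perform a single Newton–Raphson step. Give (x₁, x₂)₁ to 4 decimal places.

(-0.9449, -0.1732)

At (-3/2, -1/2): F = (2.8750, -1.6250).
Jacobian J = [[-2·x₁·x₂, -x₁^2 + 2·x₂ - 3], [5·x₂^2 + x₂ + 1, 10·x₁·x₂ + x₁ + 8·x₂]].
At the point, J = [[-1.5000, -6.2500], [1.7500, 2.0000]] (det J = 7.9375).
Solving J·Δ = −F gives Δ = (0.5551, 0.3268).
Then the next iterate is (x₁, x₂)₁ = (-0.9449, -0.1732).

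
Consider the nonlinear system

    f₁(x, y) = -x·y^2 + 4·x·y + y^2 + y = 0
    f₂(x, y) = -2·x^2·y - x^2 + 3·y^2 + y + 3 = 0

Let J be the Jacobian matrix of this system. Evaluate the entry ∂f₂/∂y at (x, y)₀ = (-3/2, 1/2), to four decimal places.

-0.5000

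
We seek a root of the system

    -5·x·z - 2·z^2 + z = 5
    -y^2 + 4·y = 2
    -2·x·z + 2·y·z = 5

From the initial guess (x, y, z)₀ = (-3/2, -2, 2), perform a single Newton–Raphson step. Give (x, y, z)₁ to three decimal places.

At (-3/2, -2, 2): F = (4.000, -14.000, -7.000).
Jacobian J = [[-5·z, 0, -5·x - 4·z + 1], [0, -2·y + 4, 0], [-2·z, 2·z, -2·x + 2·y]].
At the point, J = [[-10.000, 0.000, 0.500], [0.000, 8.000, 0.000], [-4.000, 4.000, -1.000]] (det J = 96.000).
Solving J·Δ = −F gives Δ = (0.333, 1.750, -1.333).
Then the next iterate is (x, y, z)₁ = (-1.167, -0.250, 0.667).

(-1.167, -0.250, 0.667)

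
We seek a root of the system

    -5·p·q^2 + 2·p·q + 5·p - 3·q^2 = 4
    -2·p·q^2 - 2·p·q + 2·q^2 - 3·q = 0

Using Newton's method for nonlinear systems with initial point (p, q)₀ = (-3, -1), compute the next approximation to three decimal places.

(-9.269, -0.615)

At (-3, -1): F = (-1.000, 5.000).
Jacobian J = [[-5·q^2 + 2·q + 5, -10·p·q + 2·p - 6·q], [-2·q^2 - 2·q, -4·p·q - 2·p + 4·q - 3]].
At the point, J = [[-2.000, -30.000], [0.000, -13.000]] (det J = 26.000).
Solving J·Δ = −F gives Δ = (-6.269, 0.385).
Then the next iterate is (p, q)₁ = (-9.269, -0.615).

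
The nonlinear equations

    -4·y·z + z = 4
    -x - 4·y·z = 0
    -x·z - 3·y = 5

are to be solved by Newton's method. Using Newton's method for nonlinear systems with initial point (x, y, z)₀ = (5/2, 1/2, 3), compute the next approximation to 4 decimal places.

(-9.3333, -0.9444, 13.3333)

At (5/2, 1/2, 3): F = (-7.0000, -8.5000, -14.0000).
Jacobian J = [[0, -4·z, -4·y + 1], [-1, -4·z, -4·y], [-z, -3, -x]].
At the point, J = [[0.0000, -12.0000, -1.0000], [-1.0000, -12.0000, -2.0000], [-3.0000, -3.0000, -2.5000]] (det J = -9.0000).
Solving J·Δ = −F gives Δ = (-11.8333, -1.4444, 10.3333).
Then the next iterate is (x, y, z)₁ = (-9.3333, -0.9444, 13.3333).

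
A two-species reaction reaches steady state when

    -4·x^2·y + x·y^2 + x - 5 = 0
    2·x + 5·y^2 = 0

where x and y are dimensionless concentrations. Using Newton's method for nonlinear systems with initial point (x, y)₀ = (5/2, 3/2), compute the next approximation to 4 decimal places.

At (5/2, 3/2): F = (-34.3750, 16.2500).
Jacobian J = [[-8·x·y + y^2 + 1, -4·x^2 + 2·x·y], [2, 10·y]].
At the point, J = [[-26.7500, -17.5000], [2.0000, 15.0000]] (det J = -366.2500).
Solving J·Δ = −F gives Δ = (-0.6314, -0.9991).
Then the next iterate is (x, y)₁ = (1.8686, 0.5009).

(1.8686, 0.5009)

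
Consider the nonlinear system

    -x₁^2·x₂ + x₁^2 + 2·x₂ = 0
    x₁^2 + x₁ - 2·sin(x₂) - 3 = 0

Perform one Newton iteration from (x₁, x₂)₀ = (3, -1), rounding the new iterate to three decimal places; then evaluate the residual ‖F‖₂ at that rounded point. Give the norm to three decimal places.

At (3, -1): F = (16.000, 10.68294).
Jacobian J = [[-2·x₁·x₂ + 2·x₁, -x₁^2 + 2], [2·x₁ + 1, -2·cos(x₂)]].
At the point, J = [[12.000, -7.000], [7.000, -1.08060]] (det J = 36.03274).
Solving J·Δ = −F gives Δ = (-1.596, -0.449).
Then the next iterate is (x₁, x₂)₁ = (1.404, -1.449).
Re-evaluating at (1.404, -1.449): F = (1.92951, 2.36040), so ‖F‖₂ = 3.049.

3.049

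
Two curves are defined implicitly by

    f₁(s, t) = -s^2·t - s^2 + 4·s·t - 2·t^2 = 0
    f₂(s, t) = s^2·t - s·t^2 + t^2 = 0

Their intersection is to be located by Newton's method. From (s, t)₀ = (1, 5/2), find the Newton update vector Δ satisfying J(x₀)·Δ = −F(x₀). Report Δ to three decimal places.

(2.000, 0.000)

At (1, 5/2): F = (-6.000, 2.500).
Jacobian J = [[-2·s·t - 2·s + 4·t, -s^2 + 4·s - 4·t], [2·s·t - t^2, s^2 - 2·s·t + 2·t]].
At the point, J = [[3.000, -7.000], [-1.250, 1.000]] (det J = -5.750).
Solving J·Δ = −F gives Δ = (2.000, 0.000).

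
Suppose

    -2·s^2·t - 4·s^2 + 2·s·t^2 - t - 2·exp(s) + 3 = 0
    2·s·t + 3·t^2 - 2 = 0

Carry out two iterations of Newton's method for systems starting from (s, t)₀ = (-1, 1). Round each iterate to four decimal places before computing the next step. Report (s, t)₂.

At (-1, 1): F = (-6.735759, -1.0000).
Jacobian J = [[-4·s·t - 8·s + 2·t^2 - 2·exp(s), -2·s^2 + 4·s·t - 1], [2·t, 2·s + 6·t]].
At the point, J = [[13.264241, -7.0000], [2.0000, 4.0000]] (det J = 67.056964).
Solving J·Δ = −F gives Δ = (0.5062, -0.0031).
Then the next iterate is (s, t)₁ = (-0.4938, 0.9969).
Round to (-0.4938, 0.9969) and repeat: F = (-1.660511, -0.003110), J = [[6.686490, -3.456754], [1.9938, 4.9938]].
Δ = (0.2061, -0.0817), so (s, t)₂ = (-0.2877, 0.9152).

(-0.2877, 0.9152)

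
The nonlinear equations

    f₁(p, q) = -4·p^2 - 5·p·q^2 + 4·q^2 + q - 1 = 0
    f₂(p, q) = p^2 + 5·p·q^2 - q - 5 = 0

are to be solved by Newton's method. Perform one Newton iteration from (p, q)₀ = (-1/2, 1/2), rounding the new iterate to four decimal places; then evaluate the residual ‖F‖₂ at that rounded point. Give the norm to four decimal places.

At (-1/2, 1/2): F = (0.1250, -5.8750).
Jacobian J = [[-8·p - 5·q^2, -10·p·q + 8·q + 1], [2·p + 5·q^2, 10·p·q - 1]].
At the point, J = [[2.7500, 7.5000], [0.2500, -3.5000]] (det J = -11.5000).
Solving J·Δ = −F gives Δ = (3.7935, -1.4076).
Then the next iterate is (p, q)₁ = (3.2935, -0.9076).
Re-evaluating at (3.2935, -0.9076): F = (-55.566120, 20.319644), so ‖F‖₂ = 59.1649.

59.1649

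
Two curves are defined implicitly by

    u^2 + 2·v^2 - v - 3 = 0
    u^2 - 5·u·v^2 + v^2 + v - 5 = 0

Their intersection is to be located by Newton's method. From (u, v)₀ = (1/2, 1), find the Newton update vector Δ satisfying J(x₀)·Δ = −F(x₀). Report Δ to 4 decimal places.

(-1.9250, 1.2250)

At (1/2, 1): F = (-1.7500, -5.2500).
Jacobian J = [[2·u, 4·v - 1], [2·u - 5·v^2, -10·u·v + 2·v + 1]].
At the point, J = [[1.0000, 3.0000], [-4.0000, -2.0000]] (det J = 10.0000).
Solving J·Δ = −F gives Δ = (-1.9250, 1.2250).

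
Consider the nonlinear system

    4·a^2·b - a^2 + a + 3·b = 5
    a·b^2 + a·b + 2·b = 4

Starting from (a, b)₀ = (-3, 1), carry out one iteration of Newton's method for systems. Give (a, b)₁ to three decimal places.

At (-3, 1): F = (22.000, -8.000).
Jacobian J = [[8·a·b - 2·a + 1, 4·a^2 + 3], [b^2 + b, 2·a·b + a + 2]].
At the point, J = [[-17.000, 39.000], [2.000, -7.000]] (det J = 41.000).
Solving J·Δ = −F gives Δ = (-3.854, -2.244).
Then the next iterate is (a, b)₁ = (-6.854, -1.244).

(-6.854, -1.244)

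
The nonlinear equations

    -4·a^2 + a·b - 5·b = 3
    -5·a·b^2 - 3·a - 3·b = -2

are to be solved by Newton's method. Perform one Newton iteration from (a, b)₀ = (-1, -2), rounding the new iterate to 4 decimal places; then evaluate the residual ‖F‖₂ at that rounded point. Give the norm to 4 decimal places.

At (-1, -2): F = (5.0000, 31.0000).
Jacobian J = [[-8·a + b, a - 5], [-5·b^2 - 3, -10·a·b - 3]].
At the point, J = [[6.0000, -6.0000], [-23.0000, -23.0000]] (det J = -276.0000).
Solving J·Δ = −F gives Δ = (0.2572, 1.0906).
Then the next iterate is (a, b)₁ = (-0.7428, -0.9094).
Re-evaluating at (-0.7428, -0.9094): F = (0.015495, 10.028109), so ‖F‖₂ = 10.0281.

10.0281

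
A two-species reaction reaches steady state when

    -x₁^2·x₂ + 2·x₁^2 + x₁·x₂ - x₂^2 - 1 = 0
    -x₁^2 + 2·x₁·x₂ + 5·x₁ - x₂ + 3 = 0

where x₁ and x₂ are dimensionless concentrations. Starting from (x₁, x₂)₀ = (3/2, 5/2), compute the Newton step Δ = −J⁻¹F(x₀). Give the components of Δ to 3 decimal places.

(-1.584, -1.080)

At (3/2, 5/2): F = (-4.625, 13.250).
Jacobian J = [[-2·x₁·x₂ + 4·x₁ + x₂, -x₁^2 + x₁ - 2·x₂], [-2·x₁ + 2·x₂ + 5, 2·x₁ - 1]].
At the point, J = [[1.000, -5.750], [7.000, 2.000]] (det J = 42.250).
Solving J·Δ = −F gives Δ = (-1.584, -1.080).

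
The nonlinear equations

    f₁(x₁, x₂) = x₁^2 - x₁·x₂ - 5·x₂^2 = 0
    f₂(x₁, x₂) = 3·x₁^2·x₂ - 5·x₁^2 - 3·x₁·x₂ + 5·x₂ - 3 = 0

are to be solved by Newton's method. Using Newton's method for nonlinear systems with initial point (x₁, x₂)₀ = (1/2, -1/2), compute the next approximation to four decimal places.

At (1/2, -1/2): F = (-0.7500, -6.3750).
Jacobian J = [[2·x₁ - x₂, -x₁ - 10·x₂], [6·x₁·x₂ - 10·x₁ - 3·x₂, 3·x₁^2 - 3·x₁ + 5]].
At the point, J = [[1.5000, 4.5000], [-5.0000, 4.2500]] (det J = 28.8750).
Solving J·Δ = −F gives Δ = (-0.8831, 0.4610).
Then the next iterate is (x₁, x₂)₁ = (-0.3831, -0.0390).

(-0.3831, -0.0390)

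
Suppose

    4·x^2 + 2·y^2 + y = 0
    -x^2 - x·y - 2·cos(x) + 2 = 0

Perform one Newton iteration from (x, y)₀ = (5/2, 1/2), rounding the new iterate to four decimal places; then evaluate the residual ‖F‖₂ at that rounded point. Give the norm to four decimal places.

10.0646

At (5/2, 1/2): F = (26.0000, -3.897713).
Jacobian J = [[8·x, 4·y + 1], [-2·x - y + 2·sin(x), -x]].
At the point, J = [[20.0000, 3.0000], [-4.303056, -2.5000]] (det J = -37.090833).
Solving J·Δ = −F gives Δ = (-1.4372, 0.9147).
Then the next iterate is (x, y)₁ = (1.0628, 1.4147).
Re-evaluating at (1.0628, 1.4147): F = (9.935628, -1.605942), so ‖F‖₂ = 10.0646.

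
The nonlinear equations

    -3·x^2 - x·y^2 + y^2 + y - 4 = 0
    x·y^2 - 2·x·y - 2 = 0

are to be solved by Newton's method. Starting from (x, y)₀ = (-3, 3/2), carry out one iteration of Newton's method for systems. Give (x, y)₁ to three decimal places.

(-1.447, 1.195)

At (-3, 3/2): F = (-20.500, 0.250).
Jacobian J = [[-6·x - y^2, -2·x·y + 2·y + 1], [y^2 - 2·y, 2·x·y - 2·x]].
At the point, J = [[15.750, 13.000], [-0.750, -3.000]] (det J = -37.500).
Solving J·Δ = −F gives Δ = (1.553, -0.305).
Then the next iterate is (x, y)₁ = (-1.447, 1.195).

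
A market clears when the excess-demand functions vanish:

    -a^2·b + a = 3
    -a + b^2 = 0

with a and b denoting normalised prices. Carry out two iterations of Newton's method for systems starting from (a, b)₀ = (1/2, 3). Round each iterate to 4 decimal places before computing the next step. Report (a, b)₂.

At (1/2, 3): F = (-3.2500, 8.5000).
Jacobian J = [[-2·a·b + 1, -a^2], [-1, 2·b]].
At the point, J = [[-2.0000, -0.2500], [-1.0000, 6.0000]] (det J = -12.2500).
Solving J·Δ = −F gives Δ = (-1.4184, -1.6531).
Then the next iterate is (a, b)₁ = (-0.9184, 1.3469).
Round to (-0.9184, 1.3469) and repeat: F = (-5.054454, 2.732540), J = [[3.473986, -0.843459], [-1.0000, 2.6938]].
Δ = (1.3284, -0.5213), so (a, b)₂ = (0.4100, 0.8256).

(0.4100, 0.8256)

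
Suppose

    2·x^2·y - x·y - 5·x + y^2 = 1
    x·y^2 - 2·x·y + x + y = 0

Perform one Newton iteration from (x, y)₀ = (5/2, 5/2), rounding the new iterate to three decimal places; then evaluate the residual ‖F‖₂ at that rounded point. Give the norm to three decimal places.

3.886

At (5/2, 5/2): F = (17.750, 8.125).
Jacobian J = [[4·x·y - y - 5, 2·x^2 - x + 2·y], [y^2 - 2·y + 1, 2·x·y - 2·x + 1]].
At the point, J = [[17.500, 15.000], [2.250, 8.500]] (det J = 115.000).
Solving J·Δ = −F gives Δ = (-0.252, -0.889).
Then the next iterate is (x, y)₁ = (2.248, 1.611).
Re-evaluating at (2.248, 1.611): F = (3.01618, 2.45023), so ‖F‖₂ = 3.886.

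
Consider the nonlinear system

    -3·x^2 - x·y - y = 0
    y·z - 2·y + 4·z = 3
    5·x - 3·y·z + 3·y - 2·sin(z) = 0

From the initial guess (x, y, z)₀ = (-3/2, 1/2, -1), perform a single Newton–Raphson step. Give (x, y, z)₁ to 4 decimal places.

At (-3/2, 1/2, -1): F = (-6.5000, -8.5000, -2.817058).
Jacobian J = [[-6·x - y, -x - 1, 0], [0, z - 2, y + 4], [5, -3·z + 3, -3·y - 2·cos(z)]].
At the point, J = [[8.5000, 0.5000, 0.0000], [0.0000, -3.0000, 4.5000], [5.0000, 6.0000, -2.580605]] (det J = -152.444582).
Solving J·Δ = −F gives Δ = (0.7076, 0.9705, 2.5359).
Then the next iterate is (x, y, z)₁ = (-0.7924, 1.4705, 1.5359).

(-0.7924, 1.4705, 1.5359)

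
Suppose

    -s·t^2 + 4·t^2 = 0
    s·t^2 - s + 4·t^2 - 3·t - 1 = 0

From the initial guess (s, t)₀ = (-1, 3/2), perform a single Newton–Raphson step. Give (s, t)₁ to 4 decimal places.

At (-1, 3/2): F = (11.2500, 2.2500).
Jacobian J = [[-t^2, -2·s·t + 8·t], [t^2 - 1, 2·s·t + 8·t - 3]].
At the point, J = [[-2.2500, 15.0000], [1.2500, 6.0000]] (det J = -32.2500).
Solving J·Δ = −F gives Δ = (1.0465, -0.5930).
Then the next iterate is (s, t)₁ = (0.0465, 0.9070).

(0.0465, 0.9070)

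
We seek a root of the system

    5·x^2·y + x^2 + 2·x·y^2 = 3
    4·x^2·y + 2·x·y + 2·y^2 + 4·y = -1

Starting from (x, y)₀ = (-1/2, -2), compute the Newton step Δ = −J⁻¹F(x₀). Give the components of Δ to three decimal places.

(0.357, 0.607)

At (-1/2, -2): F = (-9.250, 1.000).
Jacobian J = [[10·x·y + 2·x + 2·y^2, 5·x^2 + 4·x·y], [8·x·y + 2·y, 4·x^2 + 2·x + 4·y + 4]].
At the point, J = [[17.000, 5.250], [4.000, -4.000]] (det J = -89.000).
Solving J·Δ = −F gives Δ = (0.357, 0.607).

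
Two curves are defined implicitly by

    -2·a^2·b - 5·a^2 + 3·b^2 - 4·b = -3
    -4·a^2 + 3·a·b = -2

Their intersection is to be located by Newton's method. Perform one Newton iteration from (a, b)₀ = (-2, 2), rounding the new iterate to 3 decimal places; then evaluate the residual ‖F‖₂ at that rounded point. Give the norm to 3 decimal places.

At (-2, 2): F = (-29.000, -26.000).
Jacobian J = [[-4·a·b - 10·a, -2·a^2 + 6·b - 4], [-8·a + 3·b, 3·a]].
At the point, J = [[36.000, 0.000], [22.000, -6.000]] (det J = -216.000).
Solving J·Δ = −F gives Δ = (0.806, -1.380).
Then the next iterate is (a, b)₁ = (-1.194, 0.620).
Re-evaluating at (-1.194, 0.620): F = (-7.22277, -5.92338), so ‖F‖₂ = 9.341.

9.341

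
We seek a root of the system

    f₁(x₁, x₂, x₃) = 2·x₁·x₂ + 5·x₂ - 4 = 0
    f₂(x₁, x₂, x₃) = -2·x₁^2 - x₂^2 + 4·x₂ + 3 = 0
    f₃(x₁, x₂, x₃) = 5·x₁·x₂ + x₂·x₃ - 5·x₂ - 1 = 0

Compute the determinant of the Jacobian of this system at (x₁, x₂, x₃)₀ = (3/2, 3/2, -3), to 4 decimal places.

J = [[2·x₂, 2·x₁ + 5, 0], [-4·x₁, -2·x₂ + 4, 0], [5·x₂, 5·x₁ + x₃ - 5, x₂]].
At the point, J = [[3.0000, 8.0000, 0.0000], [-6.0000, 1.0000, 0.0000], [7.5000, -0.5000, 1.5000]].
det J = 76.5000.

76.5000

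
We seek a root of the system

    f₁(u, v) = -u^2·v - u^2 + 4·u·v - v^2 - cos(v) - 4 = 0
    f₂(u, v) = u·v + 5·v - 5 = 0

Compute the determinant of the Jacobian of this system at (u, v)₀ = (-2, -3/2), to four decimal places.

J = [[-2·u·v - 2·u + 4·v, -u^2 + 4·u - 2·v + sin(v)], [v, u + 5]].
At the point, J = [[-8.0000, -9.997495], [-1.5000, 3.0000]].
det J = -38.9962.

-38.9962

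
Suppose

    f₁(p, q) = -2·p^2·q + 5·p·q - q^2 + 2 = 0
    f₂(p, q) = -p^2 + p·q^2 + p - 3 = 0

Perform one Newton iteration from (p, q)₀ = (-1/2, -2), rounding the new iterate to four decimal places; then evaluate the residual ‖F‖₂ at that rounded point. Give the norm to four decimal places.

3.7315

At (-1/2, -2): F = (4.0000, -5.7500).
Jacobian J = [[-4·p·q + 5·q, -2·p^2 + 5·p - 2·q], [-2·p + q^2 + 1, 2·p·q]].
At the point, J = [[-14.0000, 1.0000], [6.0000, 2.0000]] (det J = -34.0000).
Solving J·Δ = −F gives Δ = (0.4044, 1.6618).
Then the next iterate is (p, q)₁ = (-0.0956, -0.3382).
Re-evaluating at (-0.0956, -0.3382): F = (2.053462, -3.115674), so ‖F‖₂ = 3.7315.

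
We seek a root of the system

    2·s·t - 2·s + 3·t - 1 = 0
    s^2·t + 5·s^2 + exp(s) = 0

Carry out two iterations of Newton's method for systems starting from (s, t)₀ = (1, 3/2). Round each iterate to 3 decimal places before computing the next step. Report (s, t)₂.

(0.063, 0.431)

At (1, 3/2): F = (4.500, 9.21828).
Jacobian J = [[2·t - 2, 2·s + 3], [2·s·t + 10·s + exp(s), s^2]].
At the point, J = [[1.000, 5.000], [15.71828, 1.000]] (det J = -77.59141).
Solving J·Δ = −F gives Δ = (-0.536, -0.793).
Then the next iterate is (s, t)₁ = (0.464, 0.707).
Round to (0.464, 0.707) and repeat: F = (0.84910, 2.81912), J = [[-0.586, 3.928], [6.88652, 0.21530]].
Δ = (-0.401, -0.276), so (s, t)₂ = (0.063, 0.431).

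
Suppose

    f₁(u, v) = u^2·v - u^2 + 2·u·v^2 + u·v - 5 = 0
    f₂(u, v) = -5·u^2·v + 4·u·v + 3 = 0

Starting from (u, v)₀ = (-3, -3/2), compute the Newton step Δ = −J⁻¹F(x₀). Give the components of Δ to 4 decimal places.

(0.2197, 1.3561)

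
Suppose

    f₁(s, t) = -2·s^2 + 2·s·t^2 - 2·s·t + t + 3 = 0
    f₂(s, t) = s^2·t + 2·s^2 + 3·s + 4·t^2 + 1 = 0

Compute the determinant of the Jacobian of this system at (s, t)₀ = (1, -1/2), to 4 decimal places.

25.5000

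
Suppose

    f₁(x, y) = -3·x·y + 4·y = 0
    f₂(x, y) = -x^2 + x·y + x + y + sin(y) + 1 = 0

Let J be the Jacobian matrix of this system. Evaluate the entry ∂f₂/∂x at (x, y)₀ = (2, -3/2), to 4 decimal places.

∂f₂/∂x = -2·x + y + 1.
At (2, -3/2) this is -4.5000.

-4.5000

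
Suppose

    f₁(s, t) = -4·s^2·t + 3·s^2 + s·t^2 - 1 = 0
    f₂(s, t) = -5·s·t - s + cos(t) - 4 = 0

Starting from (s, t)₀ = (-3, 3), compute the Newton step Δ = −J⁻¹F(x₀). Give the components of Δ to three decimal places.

At (-3, 3): F = (-109.000, 43.01001).
Jacobian J = [[-8·s·t + 6·s + t^2, -4·s^2 + 2·s·t], [-5·t - 1, -5·s - sin(t)]].
At the point, J = [[63.000, -54.000], [-16.000, 14.85888]] (det J = 72.10944).
Solving J·Δ = −F gives Δ = (-9.748, -13.391).

(-9.748, -13.391)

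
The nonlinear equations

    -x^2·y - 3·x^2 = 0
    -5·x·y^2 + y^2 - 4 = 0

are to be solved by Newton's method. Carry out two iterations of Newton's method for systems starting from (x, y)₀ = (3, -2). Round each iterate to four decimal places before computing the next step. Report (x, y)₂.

At (3, -2): F = (-9.0000, -60.0000).
Jacobian J = [[-2·x·y - 6·x, -x^2], [-5·y^2, -10·x·y + 2·y]].
At the point, J = [[-6.0000, -9.0000], [-20.0000, 56.0000]] (det J = -516.0000).
Solving J·Δ = −F gives Δ = (-2.0233, 0.3488).
Then the next iterate is (x, y)₁ = (0.9767, -1.6512).
Round to (0.9767, -1.6512) and repeat: F = (-1.286678, -14.588213), J = [[-2.634746, -0.953943], [-13.632307, 12.824870]].
Δ = (-0.6500, 0.4465), so (x, y)₂ = (0.3267, -1.2047).

(0.3267, -1.2047)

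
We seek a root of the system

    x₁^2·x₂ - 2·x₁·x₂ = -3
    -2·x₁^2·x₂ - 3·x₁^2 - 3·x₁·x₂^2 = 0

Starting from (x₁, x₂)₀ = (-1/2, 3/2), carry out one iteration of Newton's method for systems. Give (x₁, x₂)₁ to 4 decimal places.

(0.5055, 1.2198)

At (-1/2, 3/2): F = (4.8750, 1.8750).
Jacobian J = [[2·x₁·x₂ - 2·x₂, x₁^2 - 2·x₁], [-4·x₁·x₂ - 6·x₁ - 3·x₂^2, -2·x₁^2 - 6·x₁·x₂]].
At the point, J = [[-4.5000, 1.2500], [-0.7500, 4.0000]] (det J = -17.0625).
Solving J·Δ = −F gives Δ = (1.0055, -0.2802).
Then the next iterate is (x₁, x₂)₁ = (0.5055, 1.2198).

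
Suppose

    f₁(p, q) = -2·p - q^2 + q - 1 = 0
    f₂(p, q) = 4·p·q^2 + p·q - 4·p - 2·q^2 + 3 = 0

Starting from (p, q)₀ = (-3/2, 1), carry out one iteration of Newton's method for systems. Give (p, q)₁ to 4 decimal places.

(-0.5139, 1.0278)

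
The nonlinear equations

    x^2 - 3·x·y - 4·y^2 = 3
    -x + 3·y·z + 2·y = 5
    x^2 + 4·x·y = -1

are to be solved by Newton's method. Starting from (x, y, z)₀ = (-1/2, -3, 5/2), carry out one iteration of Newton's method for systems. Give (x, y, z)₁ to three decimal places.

At (-1/2, -3, 5/2): F = (-43.250, -33.000, 7.250).
Jacobian J = [[2·x - 3·y, -3·x - 8·y, 0], [-1, 3·z + 2, 3·y], [2·x + 4·y, 4·x, 0]].
At the point, J = [[8.000, 25.500, 0.000], [-1.000, 9.500, -9.000], [-13.000, -2.000, 0.000]] (det J = 2839.500).
Solving J·Δ = −F gives Δ = (0.312, 1.598, -2.014).
Then the next iterate is (x, y, z)₁ = (-0.188, -1.402, 0.486).

(-0.188, -1.402, 0.486)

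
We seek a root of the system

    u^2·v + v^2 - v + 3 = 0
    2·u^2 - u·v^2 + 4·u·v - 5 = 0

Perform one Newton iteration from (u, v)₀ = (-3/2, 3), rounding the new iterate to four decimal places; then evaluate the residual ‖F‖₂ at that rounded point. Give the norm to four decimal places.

6488.6508

At (-3/2, 3): F = (15.7500, -5.0000).
Jacobian J = [[2·u·v, u^2 + 2·v - 1], [4·u - v^2 + 4·v, -2·u·v + 4·u]].
At the point, J = [[-9.0000, 7.2500], [-3.0000, 3.0000]] (det J = -5.2500).
Solving J·Δ = −F gives Δ = (15.9048, 17.5714).
Then the next iterate is (u, v)₁ = (14.4048, 20.5714).
Re-evaluating at (14.4048, 20.5714): F = (4674.140866, -4500.555110), so ‖F‖₂ = 6488.6508.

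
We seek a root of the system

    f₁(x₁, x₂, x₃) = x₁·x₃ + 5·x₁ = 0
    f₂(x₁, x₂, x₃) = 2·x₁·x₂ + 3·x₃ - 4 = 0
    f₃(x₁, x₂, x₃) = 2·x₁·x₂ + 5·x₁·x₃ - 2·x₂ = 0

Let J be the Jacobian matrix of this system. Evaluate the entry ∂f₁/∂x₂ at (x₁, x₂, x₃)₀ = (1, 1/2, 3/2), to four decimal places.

0.0000

∂f₁/∂x₂ = 0.
At (1, 1/2, 3/2) this is 0.0000.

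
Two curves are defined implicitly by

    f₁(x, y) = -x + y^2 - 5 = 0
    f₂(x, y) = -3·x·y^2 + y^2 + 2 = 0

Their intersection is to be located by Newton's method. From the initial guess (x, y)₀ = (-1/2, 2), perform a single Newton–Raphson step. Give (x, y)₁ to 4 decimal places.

At (-1/2, 2): F = (-0.5000, 12.0000).
Jacobian J = [[-1, 2·y], [-3·y^2, -6·x·y + 2·y]].
At the point, J = [[-1.0000, 4.0000], [-12.0000, 10.0000]] (det J = 38.0000).
Solving J·Δ = −F gives Δ = (1.3947, 0.4737).
Then the next iterate is (x, y)₁ = (0.8947, 2.4737).

(0.8947, 2.4737)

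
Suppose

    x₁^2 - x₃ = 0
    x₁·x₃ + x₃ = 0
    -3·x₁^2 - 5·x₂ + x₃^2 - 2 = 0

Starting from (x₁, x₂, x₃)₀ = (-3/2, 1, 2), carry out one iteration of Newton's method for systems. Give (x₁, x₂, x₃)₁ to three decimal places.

(-1.179, -0.943, 1.286)

At (-3/2, 1, 2): F = (0.250, -1.000, -9.750).
Jacobian J = [[2·x₁, 0, -1], [x₃, 0, x₁ + 1], [-6·x₁, -5, 2·x₃]].
At the point, J = [[-3.000, 0.000, -1.000], [2.000, 0.000, -0.500], [9.000, -5.000, 4.000]] (det J = 17.500).
Solving J·Δ = −F gives Δ = (0.321, -1.943, -0.714).
Then the next iterate is (x₁, x₂, x₃)₁ = (-1.179, -0.943, 1.286).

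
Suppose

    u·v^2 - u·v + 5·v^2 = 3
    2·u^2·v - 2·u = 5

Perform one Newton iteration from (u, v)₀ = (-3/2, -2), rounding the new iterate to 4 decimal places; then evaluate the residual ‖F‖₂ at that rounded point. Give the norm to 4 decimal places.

At (-3/2, -2): F = (8.0000, -11.0000).
Jacobian J = [[v^2 - v, 2·u·v - u + 10·v], [4·u·v - 2, 2·u^2]].
At the point, J = [[6.0000, -12.5000], [10.0000, 4.5000]] (det J = 152.0000).
Solving J·Δ = −F gives Δ = (0.6678, 0.9605).
Then the next iterate is (u, v)₁ = (-0.8322, -1.0395).
Re-evaluating at (-0.8322, -1.0395): F = (0.638487, -4.775426), so ‖F‖₂ = 4.8179.

4.8179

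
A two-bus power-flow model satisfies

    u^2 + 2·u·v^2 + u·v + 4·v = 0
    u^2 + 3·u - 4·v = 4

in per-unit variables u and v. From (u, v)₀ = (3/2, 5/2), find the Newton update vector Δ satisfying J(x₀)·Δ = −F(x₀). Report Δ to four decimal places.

(0.0494, -1.7385)

At (3/2, 5/2): F = (34.7500, -7.2500).
Jacobian J = [[2·u + 2·v^2 + v, 4·u·v + u + 4], [2·u + 3, -4]].
At the point, J = [[18.0000, 20.5000], [6.0000, -4.0000]] (det J = -195.0000).
Solving J·Δ = −F gives Δ = (0.0494, -1.7385).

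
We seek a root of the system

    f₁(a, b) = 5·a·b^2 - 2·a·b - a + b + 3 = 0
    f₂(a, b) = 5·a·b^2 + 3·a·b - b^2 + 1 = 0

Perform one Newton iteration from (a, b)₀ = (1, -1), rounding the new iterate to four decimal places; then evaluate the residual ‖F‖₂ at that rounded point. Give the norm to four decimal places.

At (1, -1): F = (8.0000, 2.0000).
Jacobian J = [[5·b^2 - 2·b - 1, 10·a·b - 2·a + 1], [5·b^2 + 3·b, 10·a·b + 3·a - 2·b]].
At the point, J = [[6.0000, -11.0000], [2.0000, -5.0000]] (det J = -8.0000).
Solving J·Δ = −F gives Δ = (-2.2500, -0.5000).
Then the next iterate is (a, b)₁ = (-1.2500, -1.5000).
Re-evaluating at (-1.2500, -1.5000): F = (-15.0625, -9.6875), so ‖F‖₂ = 17.9088.

17.9088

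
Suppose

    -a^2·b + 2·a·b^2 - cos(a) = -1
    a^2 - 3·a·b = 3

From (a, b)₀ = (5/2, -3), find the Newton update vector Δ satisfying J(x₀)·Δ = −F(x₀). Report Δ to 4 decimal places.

(-1.7291, 0.2057)

At (5/2, -3): F = (65.551144, 25.7500).
Jacobian J = [[-2·a·b + 2·b^2 + sin(a), -a^2 + 4·a·b], [2·a - 3·b, -3·a]].
At the point, J = [[33.598472, -36.2500], [14.0000, -7.5000]] (det J = 255.511459).
Solving J·Δ = −F gives Δ = (-1.7291, 0.2057).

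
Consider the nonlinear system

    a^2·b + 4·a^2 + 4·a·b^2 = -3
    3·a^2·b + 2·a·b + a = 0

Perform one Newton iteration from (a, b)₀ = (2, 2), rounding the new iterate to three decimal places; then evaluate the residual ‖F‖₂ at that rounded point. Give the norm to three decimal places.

At (2, 2): F = (59.000, 34.000).
Jacobian J = [[2·a·b + 8·a + 4·b^2, a^2 + 8·a·b], [6·a·b + 2·b + 1, 3·a^2 + 2·a]].
At the point, J = [[40.000, 36.000], [29.000, 16.000]] (det J = -404.000).
Solving J·Δ = −F gives Δ = (-0.693, -0.869).
Then the next iterate is (a, b)₁ = (1.307, 1.131).
Re-evaluating at (1.307, 1.131): F = (18.45248, 10.05952), so ‖F‖₂ = 21.016.

21.016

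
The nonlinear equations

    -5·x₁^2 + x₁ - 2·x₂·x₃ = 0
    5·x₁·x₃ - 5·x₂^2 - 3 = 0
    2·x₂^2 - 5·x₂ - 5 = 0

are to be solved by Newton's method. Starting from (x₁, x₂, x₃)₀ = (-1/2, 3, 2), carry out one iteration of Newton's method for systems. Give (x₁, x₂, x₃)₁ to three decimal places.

At (-1/2, 3, 2): F = (-13.750, -53.000, -2.000).
Jacobian J = [[-10·x₁ + 1, -2·x₃, -2·x₂], [5·x₃, -10·x₂, 5·x₁], [0, 4·x₂ - 5, 0]].
At the point, J = [[6.000, -4.000, -6.000], [10.000, -30.000, -2.500], [0.000, 7.000, 0.000]] (det J = -315.000).
Solving J·Δ = −F gives Δ = (7.382, 0.286, 4.900).
Then the next iterate is (x₁, x₂, x₃)₁ = (6.882, 3.286, 6.900).

(6.882, 3.286, 6.900)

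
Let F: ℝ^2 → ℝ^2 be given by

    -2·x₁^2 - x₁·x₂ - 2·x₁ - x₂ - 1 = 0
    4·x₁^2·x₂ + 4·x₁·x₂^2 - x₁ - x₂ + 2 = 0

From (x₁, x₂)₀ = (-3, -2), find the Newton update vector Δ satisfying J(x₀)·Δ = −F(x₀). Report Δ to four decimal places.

(1.3621, 0.3276)

At (-3, -2): F = (-17.0000, -113.0000).
Jacobian J = [[-4·x₁ - x₂ - 2, -x₁ - 1], [8·x₁·x₂ + 4·x₂^2 - 1, 4·x₁^2 + 8·x₁·x₂ - 1]].
At the point, J = [[12.0000, 2.0000], [63.0000, 83.0000]] (det J = 870.0000).
Solving J·Δ = −F gives Δ = (1.3621, 0.3276).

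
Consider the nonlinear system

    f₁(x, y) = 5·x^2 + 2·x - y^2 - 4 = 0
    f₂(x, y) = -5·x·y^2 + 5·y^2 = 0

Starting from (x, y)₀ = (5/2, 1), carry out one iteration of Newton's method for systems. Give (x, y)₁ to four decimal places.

(1.3343, 0.8886)

At (5/2, 1): F = (31.2500, -7.5000).
Jacobian J = [[10·x + 2, -2·y], [-5·y^2, -10·x·y + 10·y]].
At the point, J = [[27.0000, -2.0000], [-5.0000, -15.0000]] (det J = -415.0000).
Solving J·Δ = −F gives Δ = (-1.1657, -0.1114).
Then the next iterate is (x, y)₁ = (1.3343, 0.8886).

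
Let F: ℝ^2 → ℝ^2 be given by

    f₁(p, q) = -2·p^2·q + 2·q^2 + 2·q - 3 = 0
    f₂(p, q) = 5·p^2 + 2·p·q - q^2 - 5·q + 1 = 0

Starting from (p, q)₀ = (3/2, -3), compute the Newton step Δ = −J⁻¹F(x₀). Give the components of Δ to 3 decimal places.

(-1.107, 0.178)

At (3/2, -3): F = (22.500, 9.250).
Jacobian J = [[-4·p·q, -2·p^2 + 4·q + 2], [10·p + 2·q, 2·p - 2·q - 5]].
At the point, J = [[18.000, -14.500], [9.000, 4.000]] (det J = 202.500).
Solving J·Δ = −F gives Δ = (-1.107, 0.178).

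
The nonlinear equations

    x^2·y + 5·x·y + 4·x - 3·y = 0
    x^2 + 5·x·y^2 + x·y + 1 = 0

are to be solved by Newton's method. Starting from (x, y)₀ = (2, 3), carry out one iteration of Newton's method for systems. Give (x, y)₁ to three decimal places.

At (2, 3): F = (41.000, 101.000).
Jacobian J = [[2·x·y + 5·y + 4, x^2 + 5·x - 3], [2·x + 5·y^2 + y, 10·x·y + x]].
At the point, J = [[31.000, 11.000], [52.000, 62.000]] (det J = 1350.000).
Solving J·Δ = −F gives Δ = (-1.060, -0.740).
Then the next iterate is (x, y)₁ = (0.940, 2.260).

(0.940, 2.260)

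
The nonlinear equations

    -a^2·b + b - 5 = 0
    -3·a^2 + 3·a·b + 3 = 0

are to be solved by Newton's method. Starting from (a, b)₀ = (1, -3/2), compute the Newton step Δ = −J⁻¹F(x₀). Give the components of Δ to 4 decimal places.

At (1, -3/2): F = (-5.0000, -4.5000).
Jacobian J = [[-2·a·b, -a^2 + 1], [-6·a + 3·b, 3·a]].
At the point, J = [[3.0000, 0.0000], [-10.5000, 3.0000]] (det J = 9.0000).
Solving J·Δ = −F gives Δ = (1.6667, 7.3333).

(1.6667, 7.3333)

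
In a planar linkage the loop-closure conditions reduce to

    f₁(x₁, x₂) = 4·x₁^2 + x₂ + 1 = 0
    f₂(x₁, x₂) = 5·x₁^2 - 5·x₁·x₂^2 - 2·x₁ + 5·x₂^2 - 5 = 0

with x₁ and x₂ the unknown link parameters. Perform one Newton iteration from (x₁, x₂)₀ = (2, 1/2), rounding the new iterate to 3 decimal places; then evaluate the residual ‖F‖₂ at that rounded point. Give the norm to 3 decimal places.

4.519

At (2, 1/2): F = (17.500, 9.750).
Jacobian J = [[8·x₁, 1], [10·x₁ - 5·x₂^2 - 2, -10·x₁·x₂ + 10·x₂]].
At the point, J = [[16.000, 1.000], [16.750, -5.000]] (det J = -96.750).
Solving J·Δ = −F gives Δ = (-1.005, -1.417).
Then the next iterate is (x₁, x₂)₁ = (0.995, -0.917).
Re-evaluating at (0.995, -0.917): F = (4.04310, -2.01885), so ‖F‖₂ = 4.519.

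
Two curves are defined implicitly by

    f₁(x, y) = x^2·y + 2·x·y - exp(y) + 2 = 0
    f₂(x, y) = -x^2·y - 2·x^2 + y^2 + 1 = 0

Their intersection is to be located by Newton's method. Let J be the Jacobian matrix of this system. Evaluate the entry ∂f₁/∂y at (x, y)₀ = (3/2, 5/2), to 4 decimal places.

-6.9325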